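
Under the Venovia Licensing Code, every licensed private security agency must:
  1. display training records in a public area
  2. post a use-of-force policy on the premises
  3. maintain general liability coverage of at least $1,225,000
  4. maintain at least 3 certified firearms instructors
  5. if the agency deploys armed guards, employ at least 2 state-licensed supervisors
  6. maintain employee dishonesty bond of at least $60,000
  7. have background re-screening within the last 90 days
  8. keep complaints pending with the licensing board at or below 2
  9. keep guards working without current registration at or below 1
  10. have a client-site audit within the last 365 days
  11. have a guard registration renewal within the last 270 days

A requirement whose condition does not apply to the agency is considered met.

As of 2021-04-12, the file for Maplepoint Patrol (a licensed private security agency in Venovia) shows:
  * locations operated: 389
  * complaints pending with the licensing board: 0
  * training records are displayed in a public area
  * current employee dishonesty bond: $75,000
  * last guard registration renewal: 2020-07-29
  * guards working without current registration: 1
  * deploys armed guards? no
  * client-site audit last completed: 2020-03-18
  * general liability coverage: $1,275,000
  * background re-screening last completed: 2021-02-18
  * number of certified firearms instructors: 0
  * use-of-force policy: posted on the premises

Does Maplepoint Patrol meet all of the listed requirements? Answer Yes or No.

1. training records present → met
2. use-of-force policy present → met
3. general liability coverage $1,275,000 ≥ $1,225,000 → met
4. certified firearms instructors 0 < 3 → not met
5. condition 'deploys armed guards' does not hold → requirement n/a → met
6. employee dishonesty bond $75,000 ≥ $60,000 → met
7. background re-screening 53 days ago vs limit 90 → met
8. complaints pending with the licensing board 0 ≤ 2 → met
9. guards working without current registration 1 ≤ 1 → met
10. client-site audit 390 days ago vs limit 365 → not met
11. guard registration renewal 257 days ago vs limit 270 → met
Not met: 4, 10

No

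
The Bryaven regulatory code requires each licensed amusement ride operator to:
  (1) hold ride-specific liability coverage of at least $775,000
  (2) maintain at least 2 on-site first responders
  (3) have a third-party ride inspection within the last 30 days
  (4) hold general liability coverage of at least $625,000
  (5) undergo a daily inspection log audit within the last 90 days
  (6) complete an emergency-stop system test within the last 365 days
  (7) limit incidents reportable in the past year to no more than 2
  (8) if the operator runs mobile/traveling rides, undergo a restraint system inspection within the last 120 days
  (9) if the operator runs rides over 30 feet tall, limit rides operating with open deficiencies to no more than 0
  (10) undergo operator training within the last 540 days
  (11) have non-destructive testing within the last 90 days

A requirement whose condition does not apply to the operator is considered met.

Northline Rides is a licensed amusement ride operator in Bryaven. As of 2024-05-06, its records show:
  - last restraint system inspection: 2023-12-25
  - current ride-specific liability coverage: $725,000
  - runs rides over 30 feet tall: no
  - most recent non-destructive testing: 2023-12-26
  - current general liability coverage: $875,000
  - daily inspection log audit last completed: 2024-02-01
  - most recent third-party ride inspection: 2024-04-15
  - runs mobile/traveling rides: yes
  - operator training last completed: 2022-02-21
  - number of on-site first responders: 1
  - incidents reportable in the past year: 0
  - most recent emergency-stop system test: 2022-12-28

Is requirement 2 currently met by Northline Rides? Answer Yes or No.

2. on-site first responders 1 < 2 → not met

No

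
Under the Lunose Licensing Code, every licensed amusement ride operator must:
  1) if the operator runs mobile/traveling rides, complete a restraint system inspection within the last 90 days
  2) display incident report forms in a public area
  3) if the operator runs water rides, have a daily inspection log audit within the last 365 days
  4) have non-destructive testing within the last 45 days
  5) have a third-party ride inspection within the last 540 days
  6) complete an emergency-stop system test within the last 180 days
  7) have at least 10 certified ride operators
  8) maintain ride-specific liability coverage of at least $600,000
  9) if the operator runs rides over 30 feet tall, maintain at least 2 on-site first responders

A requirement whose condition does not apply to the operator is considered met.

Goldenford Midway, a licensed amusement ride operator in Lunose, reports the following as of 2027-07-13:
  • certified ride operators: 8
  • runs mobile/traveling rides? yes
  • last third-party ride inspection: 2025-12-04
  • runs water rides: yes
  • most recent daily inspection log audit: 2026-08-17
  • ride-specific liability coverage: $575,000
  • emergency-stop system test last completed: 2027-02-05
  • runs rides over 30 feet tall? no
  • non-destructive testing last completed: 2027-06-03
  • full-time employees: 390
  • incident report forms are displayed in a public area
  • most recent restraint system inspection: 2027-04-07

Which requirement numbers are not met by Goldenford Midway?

1, 5, 7, 8

1. condition 'runs mobile/traveling rides' holds; restraint system inspection 97 days ago vs limit 90 → not met
2. incident report forms present → met
3. condition 'runs water rides' holds; daily inspection log audit 330 days ago vs limit 365 → met
4. non-destructive testing 40 days ago vs limit 45 → met
5. third-party ride inspection 586 days ago vs limit 540 → not met
6. emergency-stop system test 158 days ago vs limit 180 → met
7. certified ride operators 8 < 10 → not met
8. ride-specific liability coverage $575,000 < $600,000 → not met
9. condition 'runs rides over 30 feet tall' does not hold → requirement n/a → met
Not met: 1, 5, 7, 8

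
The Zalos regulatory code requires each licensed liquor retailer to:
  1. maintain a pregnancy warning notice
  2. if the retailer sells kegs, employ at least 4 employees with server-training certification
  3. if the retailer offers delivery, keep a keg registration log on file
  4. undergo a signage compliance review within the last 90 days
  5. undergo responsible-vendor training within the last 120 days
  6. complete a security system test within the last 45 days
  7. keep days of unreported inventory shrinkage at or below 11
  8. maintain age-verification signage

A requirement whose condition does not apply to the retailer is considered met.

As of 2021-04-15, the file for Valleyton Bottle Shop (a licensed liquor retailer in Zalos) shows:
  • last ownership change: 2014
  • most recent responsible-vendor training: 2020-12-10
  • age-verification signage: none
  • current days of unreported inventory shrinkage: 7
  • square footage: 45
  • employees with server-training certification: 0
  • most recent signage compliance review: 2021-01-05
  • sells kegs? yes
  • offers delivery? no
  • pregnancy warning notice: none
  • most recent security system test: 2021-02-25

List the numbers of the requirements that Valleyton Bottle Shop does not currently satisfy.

1, 2, 4, 5, 6, 8

1. pregnancy warning notice absent → not met
2. condition 'sells kegs' holds; employees with server-training certification 0 < 4 → not met
3. condition 'offers delivery' does not hold → requirement n/a → met
4. signage compliance review 100 days ago vs limit 90 → not met
5. responsible-vendor training 126 days ago vs limit 120 → not met
6. security system test 49 days ago vs limit 45 → not met
7. days of unreported inventory shrinkage 7 ≤ 11 → met
8. age-verification signage absent → not met
Not met: 1, 2, 4, 5, 6, 8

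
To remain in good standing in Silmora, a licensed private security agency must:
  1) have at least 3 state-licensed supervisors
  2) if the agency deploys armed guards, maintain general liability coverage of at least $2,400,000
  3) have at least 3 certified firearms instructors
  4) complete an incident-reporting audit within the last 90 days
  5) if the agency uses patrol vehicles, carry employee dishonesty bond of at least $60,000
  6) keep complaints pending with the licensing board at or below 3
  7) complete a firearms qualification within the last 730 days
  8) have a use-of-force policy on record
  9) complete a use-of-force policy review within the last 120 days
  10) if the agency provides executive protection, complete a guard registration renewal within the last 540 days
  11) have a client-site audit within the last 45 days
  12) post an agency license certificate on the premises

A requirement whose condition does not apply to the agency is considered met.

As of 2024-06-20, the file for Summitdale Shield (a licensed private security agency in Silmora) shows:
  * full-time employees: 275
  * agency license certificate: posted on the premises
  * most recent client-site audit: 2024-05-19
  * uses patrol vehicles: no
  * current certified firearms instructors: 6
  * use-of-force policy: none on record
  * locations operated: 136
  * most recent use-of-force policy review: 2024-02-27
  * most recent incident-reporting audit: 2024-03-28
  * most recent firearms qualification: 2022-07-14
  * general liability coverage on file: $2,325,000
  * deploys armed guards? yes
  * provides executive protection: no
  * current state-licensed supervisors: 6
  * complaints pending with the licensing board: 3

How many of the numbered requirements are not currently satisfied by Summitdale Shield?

1. state-licensed supervisors 6 ≥ 3 → met
2. condition 'deploys armed guards' holds; general liability coverage $2,325,000 < $2,400,000 → not met
3. certified firearms instructors 6 ≥ 3 → met
4. incident-reporting audit 84 days ago vs limit 90 → met
5. condition 'uses patrol vehicles' does not hold → requirement n/a → met
6. complaints pending with the licensing board 3 ≤ 3 → met
7. firearms qualification 707 days ago vs limit 730 → met
8. use-of-force policy absent → not met
9. use-of-force policy review 114 days ago vs limit 120 → met
10. condition 'provides executive protection' does not hold → requirement n/a → met
11. client-site audit 32 days ago vs limit 45 → met
12. agency license certificate present → met
Not met: 2 of 12

2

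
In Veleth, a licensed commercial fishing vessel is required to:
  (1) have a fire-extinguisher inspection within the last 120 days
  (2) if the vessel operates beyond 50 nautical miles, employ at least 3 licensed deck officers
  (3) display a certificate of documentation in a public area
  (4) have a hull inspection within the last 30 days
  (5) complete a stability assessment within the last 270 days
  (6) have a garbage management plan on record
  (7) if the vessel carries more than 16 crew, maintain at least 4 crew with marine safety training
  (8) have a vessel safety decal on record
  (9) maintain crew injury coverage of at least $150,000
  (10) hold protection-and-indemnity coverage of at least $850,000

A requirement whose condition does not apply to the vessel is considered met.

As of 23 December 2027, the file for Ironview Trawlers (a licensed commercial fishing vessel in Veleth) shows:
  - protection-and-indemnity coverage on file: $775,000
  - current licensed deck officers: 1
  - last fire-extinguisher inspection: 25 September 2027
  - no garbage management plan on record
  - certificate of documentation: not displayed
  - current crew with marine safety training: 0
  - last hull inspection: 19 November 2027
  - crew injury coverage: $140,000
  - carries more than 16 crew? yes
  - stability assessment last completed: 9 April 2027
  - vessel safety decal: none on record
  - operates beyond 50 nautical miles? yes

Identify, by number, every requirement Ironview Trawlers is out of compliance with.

2, 3, 4, 6, 7, 8, 9, 10

1. fire-extinguisher inspection 89 days ago vs limit 120 → met
2. condition 'operates beyond 50 nautical miles' holds; licensed deck officers 1 < 3 → not met
3. certificate of documentation absent → not met
4. hull inspection 34 days ago vs limit 30 → not met
5. stability assessment 258 days ago vs limit 270 → met
6. garbage management plan absent → not met
7. condition 'carries more than 16 crew' holds; crew with marine safety training 0 < 4 → not met
8. vessel safety decal absent → not met
9. crew injury coverage $140,000 < $150,000 → not met
10. protection-and-indemnity coverage $775,000 < $850,000 → not met
Not met: 2, 3, 4, 6, 7, 8, 9, 10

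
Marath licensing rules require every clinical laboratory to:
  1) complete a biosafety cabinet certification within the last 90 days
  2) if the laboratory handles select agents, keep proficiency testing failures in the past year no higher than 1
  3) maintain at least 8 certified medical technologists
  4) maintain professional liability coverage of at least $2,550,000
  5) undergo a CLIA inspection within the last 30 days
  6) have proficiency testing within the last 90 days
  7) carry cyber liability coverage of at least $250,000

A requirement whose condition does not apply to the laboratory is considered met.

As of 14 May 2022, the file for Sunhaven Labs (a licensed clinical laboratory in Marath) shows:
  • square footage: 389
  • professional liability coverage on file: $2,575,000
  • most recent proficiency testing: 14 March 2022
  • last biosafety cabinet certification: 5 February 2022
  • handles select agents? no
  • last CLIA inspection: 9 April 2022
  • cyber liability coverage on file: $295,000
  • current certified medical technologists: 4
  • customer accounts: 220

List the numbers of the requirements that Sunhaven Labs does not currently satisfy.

1, 3, 5

1. biosafety cabinet certification 98 days ago vs limit 90 → not met
2. condition 'handles select agents' does not hold → requirement n/a → met
3. certified medical technologists 4 < 8 → not met
4. professional liability coverage $2,575,000 ≥ $2,550,000 → met
5. CLIA inspection 35 days ago vs limit 30 → not met
6. proficiency testing 61 days ago vs limit 90 → met
7. cyber liability coverage $295,000 ≥ $250,000 → met
Not met: 1, 3, 5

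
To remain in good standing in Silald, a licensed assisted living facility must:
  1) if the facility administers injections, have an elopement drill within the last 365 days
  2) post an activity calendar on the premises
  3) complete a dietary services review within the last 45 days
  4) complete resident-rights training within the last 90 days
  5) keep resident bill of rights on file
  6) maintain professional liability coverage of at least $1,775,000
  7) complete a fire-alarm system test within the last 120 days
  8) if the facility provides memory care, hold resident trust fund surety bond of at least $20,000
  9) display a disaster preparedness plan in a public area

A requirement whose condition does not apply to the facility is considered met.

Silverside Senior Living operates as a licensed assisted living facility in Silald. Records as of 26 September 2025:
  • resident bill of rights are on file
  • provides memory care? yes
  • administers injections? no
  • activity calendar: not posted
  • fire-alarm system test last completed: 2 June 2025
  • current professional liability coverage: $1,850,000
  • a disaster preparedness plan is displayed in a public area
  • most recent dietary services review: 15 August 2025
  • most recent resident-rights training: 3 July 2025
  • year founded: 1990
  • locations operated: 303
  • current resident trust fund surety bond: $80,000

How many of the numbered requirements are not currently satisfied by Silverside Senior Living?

1. condition 'administers injections' does not hold → requirement n/a → met
2. activity calendar absent → not met
3. dietary services review 42 days ago vs limit 45 → met
4. resident-rights training 85 days ago vs limit 90 → met
5. resident bill of rights present → met
6. professional liability coverage $1,850,000 ≥ $1,775,000 → met
7. fire-alarm system test 116 days ago vs limit 120 → met
8. condition 'provides memory care' holds; resident trust fund surety bond $80,000 ≥ $20,000 → met
9. disaster preparedness plan present → met
Not met: 1 of 9

1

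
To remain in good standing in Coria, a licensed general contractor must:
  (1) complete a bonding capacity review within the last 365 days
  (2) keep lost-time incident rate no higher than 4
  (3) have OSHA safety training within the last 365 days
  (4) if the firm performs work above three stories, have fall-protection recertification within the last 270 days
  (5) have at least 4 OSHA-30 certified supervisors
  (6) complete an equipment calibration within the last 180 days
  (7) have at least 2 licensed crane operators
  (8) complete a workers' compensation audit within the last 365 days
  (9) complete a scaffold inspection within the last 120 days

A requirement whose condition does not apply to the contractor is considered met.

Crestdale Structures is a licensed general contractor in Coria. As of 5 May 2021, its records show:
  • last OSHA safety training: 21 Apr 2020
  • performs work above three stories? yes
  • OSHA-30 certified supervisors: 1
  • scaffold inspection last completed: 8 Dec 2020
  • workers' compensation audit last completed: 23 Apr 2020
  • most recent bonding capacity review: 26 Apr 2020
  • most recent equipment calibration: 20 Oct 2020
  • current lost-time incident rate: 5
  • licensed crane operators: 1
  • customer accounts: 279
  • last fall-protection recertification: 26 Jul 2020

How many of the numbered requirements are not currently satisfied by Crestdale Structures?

1. bonding capacity review 374 days ago vs limit 365 → not met
2. lost-time incident rate 5 > 4 → not met
3. OSHA safety training 379 days ago vs limit 365 → not met
4. condition 'performs work above three stories' holds; fall-protection recertification 283 days ago vs limit 270 → not met
5. OSHA-30 certified supervisors 1 < 4 → not met
6. equipment calibration 197 days ago vs limit 180 → not met
7. licensed crane operators 1 < 2 → not met
8. workers' compensation audit 377 days ago vs limit 365 → not met
9. scaffold inspection 148 days ago vs limit 120 → not met
Not met: 9 of 9

9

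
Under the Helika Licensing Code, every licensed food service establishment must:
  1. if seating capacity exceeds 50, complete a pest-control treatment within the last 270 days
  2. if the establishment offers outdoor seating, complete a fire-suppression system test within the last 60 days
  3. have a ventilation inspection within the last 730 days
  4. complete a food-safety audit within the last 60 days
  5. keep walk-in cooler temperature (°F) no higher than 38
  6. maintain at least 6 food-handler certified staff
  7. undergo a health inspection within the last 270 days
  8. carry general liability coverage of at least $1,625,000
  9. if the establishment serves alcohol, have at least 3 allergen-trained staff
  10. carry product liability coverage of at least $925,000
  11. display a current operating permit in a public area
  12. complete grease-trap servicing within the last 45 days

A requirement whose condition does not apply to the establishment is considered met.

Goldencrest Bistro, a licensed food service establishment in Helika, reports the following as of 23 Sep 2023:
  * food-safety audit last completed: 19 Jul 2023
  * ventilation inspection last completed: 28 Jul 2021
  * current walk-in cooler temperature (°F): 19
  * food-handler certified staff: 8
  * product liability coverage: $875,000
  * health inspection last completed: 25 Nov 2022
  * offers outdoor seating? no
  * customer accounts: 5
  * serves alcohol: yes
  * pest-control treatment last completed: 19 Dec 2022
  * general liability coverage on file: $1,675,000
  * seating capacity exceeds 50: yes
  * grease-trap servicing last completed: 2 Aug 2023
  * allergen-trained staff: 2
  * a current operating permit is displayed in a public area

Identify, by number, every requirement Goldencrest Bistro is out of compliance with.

1, 3, 4, 7, 9, 10, 12

1. condition 'seating capacity exceeds 50' holds; pest-control treatment 278 days ago vs limit 270 → not met
2. condition 'offers outdoor seating' does not hold → requirement n/a → met
3. ventilation inspection 787 days ago vs limit 730 → not met
4. food-safety audit 66 days ago vs limit 60 → not met
5. walk-in cooler temperature (°F) 19 ≤ 38 → met
6. food-handler certified staff 8 ≥ 6 → met
7. health inspection 302 days ago vs limit 270 → not met
8. general liability coverage $1,675,000 ≥ $1,625,000 → met
9. condition 'serves alcohol' holds; allergen-trained staff 2 < 3 → not met
10. product liability coverage $875,000 < $925,000 → not met
11. current operating permit present → met
12. grease-trap servicing 52 days ago vs limit 45 → not met
Not met: 1, 3, 4, 7, 9, 10, 12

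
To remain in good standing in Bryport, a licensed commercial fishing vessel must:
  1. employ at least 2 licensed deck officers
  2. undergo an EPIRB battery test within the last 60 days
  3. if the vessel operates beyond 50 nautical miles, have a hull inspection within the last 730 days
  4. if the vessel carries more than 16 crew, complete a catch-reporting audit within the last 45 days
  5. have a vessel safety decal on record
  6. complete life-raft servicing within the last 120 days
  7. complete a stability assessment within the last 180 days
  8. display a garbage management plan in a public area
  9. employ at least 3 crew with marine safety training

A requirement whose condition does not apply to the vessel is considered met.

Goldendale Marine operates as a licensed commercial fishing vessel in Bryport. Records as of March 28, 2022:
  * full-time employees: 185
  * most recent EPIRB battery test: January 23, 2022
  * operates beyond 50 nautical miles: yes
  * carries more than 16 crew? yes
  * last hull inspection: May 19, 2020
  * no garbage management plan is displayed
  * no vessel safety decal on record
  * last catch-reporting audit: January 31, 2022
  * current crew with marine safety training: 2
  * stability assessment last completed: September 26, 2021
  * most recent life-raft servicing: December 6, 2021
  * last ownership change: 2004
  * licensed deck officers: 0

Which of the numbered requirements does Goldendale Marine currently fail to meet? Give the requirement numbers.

1. licensed deck officers 0 < 2 → not met
2. EPIRB battery test 64 days ago vs limit 60 → not met
3. condition 'operates beyond 50 nautical miles' holds; hull inspection 678 days ago vs limit 730 → met
4. condition 'carries more than 16 crew' holds; catch-reporting audit 56 days ago vs limit 45 → not met
5. vessel safety decal absent → not met
6. life-raft servicing 112 days ago vs limit 120 → met
7. stability assessment 183 days ago vs limit 180 → not met
8. garbage management plan absent → not met
9. crew with marine safety training 2 < 3 → not met
Not met: 1, 2, 4, 5, 7, 8, 9

1, 2, 4, 5, 7, 8, 9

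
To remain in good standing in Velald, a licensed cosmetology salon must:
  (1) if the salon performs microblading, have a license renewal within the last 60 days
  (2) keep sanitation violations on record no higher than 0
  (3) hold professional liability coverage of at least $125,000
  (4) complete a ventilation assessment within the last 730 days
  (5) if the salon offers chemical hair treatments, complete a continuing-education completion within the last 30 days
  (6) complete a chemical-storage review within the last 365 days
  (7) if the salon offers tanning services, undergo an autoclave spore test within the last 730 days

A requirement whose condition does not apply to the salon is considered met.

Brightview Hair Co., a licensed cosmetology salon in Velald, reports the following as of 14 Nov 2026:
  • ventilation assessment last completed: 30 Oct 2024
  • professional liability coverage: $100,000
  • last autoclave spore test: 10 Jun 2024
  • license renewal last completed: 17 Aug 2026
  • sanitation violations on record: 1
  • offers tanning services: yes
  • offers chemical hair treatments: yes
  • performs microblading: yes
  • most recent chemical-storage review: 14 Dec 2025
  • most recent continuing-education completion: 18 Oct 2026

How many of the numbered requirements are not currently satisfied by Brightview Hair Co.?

1. condition 'performs microblading' holds; license renewal 89 days ago vs limit 60 → not met
2. sanitation violations on record 1 > 0 → not met
3. professional liability coverage $100,000 < $125,000 → not met
4. ventilation assessment 745 days ago vs limit 730 → not met
5. condition 'offers chemical hair treatments' holds; continuing-education completion 27 days ago vs limit 30 → met
6. chemical-storage review 335 days ago vs limit 365 → met
7. condition 'offers tanning services' holds; autoclave spore test 887 days ago vs limit 730 → not met
Not met: 5 of 7

5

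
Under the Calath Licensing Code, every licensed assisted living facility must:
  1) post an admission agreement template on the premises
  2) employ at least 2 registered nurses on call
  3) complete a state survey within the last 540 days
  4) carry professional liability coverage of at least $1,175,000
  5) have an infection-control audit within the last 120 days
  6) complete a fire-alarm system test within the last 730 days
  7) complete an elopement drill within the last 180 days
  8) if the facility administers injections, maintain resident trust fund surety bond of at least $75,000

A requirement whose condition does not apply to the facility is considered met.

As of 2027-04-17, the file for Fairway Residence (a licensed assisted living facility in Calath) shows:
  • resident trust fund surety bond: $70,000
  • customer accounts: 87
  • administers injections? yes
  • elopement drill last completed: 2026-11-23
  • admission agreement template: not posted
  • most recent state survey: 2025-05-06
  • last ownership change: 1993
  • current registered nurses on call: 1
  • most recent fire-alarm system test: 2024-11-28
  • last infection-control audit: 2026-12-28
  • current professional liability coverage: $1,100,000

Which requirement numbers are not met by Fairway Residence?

1. admission agreement template absent → not met
2. registered nurses on call 1 < 2 → not met
3. state survey 711 days ago vs limit 540 → not met
4. professional liability coverage $1,100,000 < $1,175,000 → not met
5. infection-control audit 110 days ago vs limit 120 → met
6. fire-alarm system test 870 days ago vs limit 730 → not met
7. elopement drill 145 days ago vs limit 180 → met
8. condition 'administers injections' holds; resident trust fund surety bond $70,000 < $75,000 → not met
Not met: 1, 2, 3, 4, 6, 8

1, 2, 3, 4, 6, 8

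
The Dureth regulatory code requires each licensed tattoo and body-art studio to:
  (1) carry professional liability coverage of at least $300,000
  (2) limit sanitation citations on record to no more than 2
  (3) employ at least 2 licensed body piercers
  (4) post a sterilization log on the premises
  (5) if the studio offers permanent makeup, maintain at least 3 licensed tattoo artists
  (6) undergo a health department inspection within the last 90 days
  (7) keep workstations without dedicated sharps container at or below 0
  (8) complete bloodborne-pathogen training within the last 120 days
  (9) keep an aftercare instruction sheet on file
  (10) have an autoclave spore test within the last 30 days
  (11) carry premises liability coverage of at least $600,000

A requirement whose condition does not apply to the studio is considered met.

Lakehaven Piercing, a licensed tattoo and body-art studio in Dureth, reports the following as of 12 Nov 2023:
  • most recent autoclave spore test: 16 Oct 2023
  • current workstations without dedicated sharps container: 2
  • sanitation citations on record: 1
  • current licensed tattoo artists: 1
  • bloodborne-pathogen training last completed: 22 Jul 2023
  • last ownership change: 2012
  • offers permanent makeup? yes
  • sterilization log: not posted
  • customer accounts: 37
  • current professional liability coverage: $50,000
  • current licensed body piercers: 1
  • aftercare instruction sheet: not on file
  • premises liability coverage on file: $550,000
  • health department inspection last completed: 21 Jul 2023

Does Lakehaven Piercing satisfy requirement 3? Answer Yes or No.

No

3. licensed body piercers 1 < 2 → not met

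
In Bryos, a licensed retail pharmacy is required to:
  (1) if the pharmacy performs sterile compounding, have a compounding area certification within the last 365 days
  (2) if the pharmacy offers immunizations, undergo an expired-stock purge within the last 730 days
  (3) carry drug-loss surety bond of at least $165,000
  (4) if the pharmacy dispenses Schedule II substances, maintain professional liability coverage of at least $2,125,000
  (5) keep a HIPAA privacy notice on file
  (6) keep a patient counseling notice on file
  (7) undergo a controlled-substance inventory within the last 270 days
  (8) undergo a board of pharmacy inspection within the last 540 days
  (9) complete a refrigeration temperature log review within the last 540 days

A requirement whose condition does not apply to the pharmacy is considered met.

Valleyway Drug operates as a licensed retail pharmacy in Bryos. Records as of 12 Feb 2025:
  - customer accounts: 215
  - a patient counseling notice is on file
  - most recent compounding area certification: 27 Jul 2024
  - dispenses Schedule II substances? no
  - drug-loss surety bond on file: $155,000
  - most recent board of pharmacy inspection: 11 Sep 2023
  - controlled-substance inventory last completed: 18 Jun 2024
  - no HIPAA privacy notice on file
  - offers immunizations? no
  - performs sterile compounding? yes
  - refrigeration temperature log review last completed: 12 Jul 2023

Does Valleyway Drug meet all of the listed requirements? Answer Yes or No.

1. condition 'performs sterile compounding' holds; compounding area certification 200 days ago vs limit 365 → met
2. condition 'offers immunizations' does not hold → requirement n/a → met
3. drug-loss surety bond $155,000 < $165,000 → not met
4. condition 'dispenses Schedule II substances' does not hold → requirement n/a → met
5. HIPAA privacy notice absent → not met
6. patient counseling notice present → met
7. controlled-substance inventory 239 days ago vs limit 270 → met
8. board of pharmacy inspection 520 days ago vs limit 540 → met
9. refrigeration temperature log review 581 days ago vs limit 540 → not met
Not met: 3, 5, 9

No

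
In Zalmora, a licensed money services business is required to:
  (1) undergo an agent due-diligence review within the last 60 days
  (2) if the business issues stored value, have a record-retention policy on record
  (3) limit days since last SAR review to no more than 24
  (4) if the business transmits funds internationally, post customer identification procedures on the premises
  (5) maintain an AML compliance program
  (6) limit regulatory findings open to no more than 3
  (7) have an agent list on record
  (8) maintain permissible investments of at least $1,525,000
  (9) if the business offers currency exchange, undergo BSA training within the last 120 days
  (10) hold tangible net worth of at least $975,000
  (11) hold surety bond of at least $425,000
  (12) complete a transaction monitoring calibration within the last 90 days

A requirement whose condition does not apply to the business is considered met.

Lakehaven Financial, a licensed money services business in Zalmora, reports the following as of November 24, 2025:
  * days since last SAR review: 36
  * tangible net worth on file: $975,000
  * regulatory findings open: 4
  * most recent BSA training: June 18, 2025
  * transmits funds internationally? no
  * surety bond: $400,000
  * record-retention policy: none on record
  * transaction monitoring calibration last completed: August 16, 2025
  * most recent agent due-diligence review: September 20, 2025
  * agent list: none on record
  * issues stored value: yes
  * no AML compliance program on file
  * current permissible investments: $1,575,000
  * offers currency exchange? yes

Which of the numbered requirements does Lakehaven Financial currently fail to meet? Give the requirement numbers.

1. agent due-diligence review 65 days ago vs limit 60 → not met
2. condition 'issues stored value' holds; record-retention policy absent → not met
3. days since last SAR review 36 > 24 → not met
4. condition 'transmits funds internationally' does not hold → requirement n/a → met
5. AML compliance program absent → not met
6. regulatory findings open 4 > 3 → not met
7. agent list absent → not met
8. permissible investments $1,575,000 ≥ $1,525,000 → met
9. condition 'offers currency exchange' holds; BSA training 159 days ago vs limit 120 → not met
10. tangible net worth $975,000 ≥ $975,000 → met
11. surety bond $400,000 < $425,000 → not met
12. transaction monitoring calibration 100 days ago vs limit 90 → not met
Not met: 1, 2, 3, 5, 6, 7, 9, 11, 12

1, 2, 3, 5, 6, 7, 9, 11, 12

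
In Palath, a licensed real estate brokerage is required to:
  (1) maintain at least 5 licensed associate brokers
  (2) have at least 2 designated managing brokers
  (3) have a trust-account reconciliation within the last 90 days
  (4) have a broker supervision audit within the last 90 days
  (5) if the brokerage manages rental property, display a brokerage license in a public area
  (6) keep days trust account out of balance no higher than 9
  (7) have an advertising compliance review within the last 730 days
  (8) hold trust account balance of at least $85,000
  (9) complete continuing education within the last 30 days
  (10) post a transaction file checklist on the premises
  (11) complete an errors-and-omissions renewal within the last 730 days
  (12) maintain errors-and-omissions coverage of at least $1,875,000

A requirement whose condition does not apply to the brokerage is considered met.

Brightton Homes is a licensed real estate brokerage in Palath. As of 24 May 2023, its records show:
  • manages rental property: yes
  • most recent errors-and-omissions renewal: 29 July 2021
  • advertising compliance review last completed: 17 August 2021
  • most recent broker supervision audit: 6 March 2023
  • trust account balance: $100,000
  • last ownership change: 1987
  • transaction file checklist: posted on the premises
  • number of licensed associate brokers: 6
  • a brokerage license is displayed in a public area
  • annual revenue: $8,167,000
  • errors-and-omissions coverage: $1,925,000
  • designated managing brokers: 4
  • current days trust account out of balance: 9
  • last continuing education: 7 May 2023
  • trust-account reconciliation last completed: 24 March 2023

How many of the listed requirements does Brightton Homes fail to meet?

1. licensed associate brokers 6 ≥ 5 → met
2. designated managing brokers 4 ≥ 2 → met
3. trust-account reconciliation 61 days ago vs limit 90 → met
4. broker supervision audit 79 days ago vs limit 90 → met
5. condition 'manages rental property' holds; brokerage license present → met
6. days trust account out of balance 9 ≤ 9 → met
7. advertising compliance review 645 days ago vs limit 730 → met
8. trust account balance $100,000 ≥ $85,000 → met
9. continuing education 17 days ago vs limit 30 → met
10. transaction file checklist present → met
11. errors-and-omissions renewal 664 days ago vs limit 730 → met
12. errors-and-omissions coverage $1,925,000 ≥ $1,875,000 → met
Not met: 0 of 12

0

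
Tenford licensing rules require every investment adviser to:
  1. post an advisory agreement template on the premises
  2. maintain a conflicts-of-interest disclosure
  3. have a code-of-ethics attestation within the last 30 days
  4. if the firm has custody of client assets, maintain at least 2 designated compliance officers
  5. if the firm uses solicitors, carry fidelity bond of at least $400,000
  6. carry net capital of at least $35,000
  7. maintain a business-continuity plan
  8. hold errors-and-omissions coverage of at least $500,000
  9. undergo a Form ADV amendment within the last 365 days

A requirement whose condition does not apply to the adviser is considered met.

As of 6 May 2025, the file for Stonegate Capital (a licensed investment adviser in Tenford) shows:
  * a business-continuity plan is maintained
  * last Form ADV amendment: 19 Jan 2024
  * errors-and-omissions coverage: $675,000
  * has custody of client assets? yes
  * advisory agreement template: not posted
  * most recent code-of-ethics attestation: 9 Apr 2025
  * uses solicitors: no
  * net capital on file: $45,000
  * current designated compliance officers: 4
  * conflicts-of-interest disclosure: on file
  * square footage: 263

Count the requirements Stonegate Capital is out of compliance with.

2

1. advisory agreement template absent → not met
2. conflicts-of-interest disclosure present → met
3. code-of-ethics attestation 27 days ago vs limit 30 → met
4. condition 'has custody of client assets' holds; designated compliance officers 4 ≥ 2 → met
5. condition 'uses solicitors' does not hold → requirement n/a → met
6. net capital $45,000 ≥ $35,000 → met
7. business-continuity plan present → met
8. errors-and-omissions coverage $675,000 ≥ $500,000 → met
9. Form ADV amendment 473 days ago vs limit 365 → not met
Not met: 2 of 9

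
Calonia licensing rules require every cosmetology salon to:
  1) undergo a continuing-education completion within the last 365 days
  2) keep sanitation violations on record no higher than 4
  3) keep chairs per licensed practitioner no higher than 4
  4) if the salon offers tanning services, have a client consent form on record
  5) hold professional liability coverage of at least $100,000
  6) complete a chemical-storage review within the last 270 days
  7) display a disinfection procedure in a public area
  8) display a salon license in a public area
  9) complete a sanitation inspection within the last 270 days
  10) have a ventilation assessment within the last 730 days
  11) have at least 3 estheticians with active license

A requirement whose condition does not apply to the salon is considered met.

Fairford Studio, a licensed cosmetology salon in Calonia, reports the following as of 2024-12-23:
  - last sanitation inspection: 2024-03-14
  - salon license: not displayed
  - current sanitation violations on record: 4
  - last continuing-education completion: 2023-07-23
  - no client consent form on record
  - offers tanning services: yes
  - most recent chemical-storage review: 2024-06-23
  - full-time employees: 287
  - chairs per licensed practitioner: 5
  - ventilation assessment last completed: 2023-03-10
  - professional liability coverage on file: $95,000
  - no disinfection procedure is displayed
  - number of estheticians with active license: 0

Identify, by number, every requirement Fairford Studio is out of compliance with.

1, 3, 4, 5, 7, 8, 9, 11

1. continuing-education completion 519 days ago vs limit 365 → not met
2. sanitation violations on record 4 ≤ 4 → met
3. chairs per licensed practitioner 5 > 4 → not met
4. condition 'offers tanning services' holds; client consent form absent → not met
5. professional liability coverage $95,000 < $100,000 → not met
6. chemical-storage review 183 days ago vs limit 270 → met
7. disinfection procedure absent → not met
8. salon license absent → not met
9. sanitation inspection 284 days ago vs limit 270 → not met
10. ventilation assessment 654 days ago vs limit 730 → met
11. estheticians with active license 0 < 3 → not met
Not met: 1, 3, 4, 5, 7, 8, 9, 11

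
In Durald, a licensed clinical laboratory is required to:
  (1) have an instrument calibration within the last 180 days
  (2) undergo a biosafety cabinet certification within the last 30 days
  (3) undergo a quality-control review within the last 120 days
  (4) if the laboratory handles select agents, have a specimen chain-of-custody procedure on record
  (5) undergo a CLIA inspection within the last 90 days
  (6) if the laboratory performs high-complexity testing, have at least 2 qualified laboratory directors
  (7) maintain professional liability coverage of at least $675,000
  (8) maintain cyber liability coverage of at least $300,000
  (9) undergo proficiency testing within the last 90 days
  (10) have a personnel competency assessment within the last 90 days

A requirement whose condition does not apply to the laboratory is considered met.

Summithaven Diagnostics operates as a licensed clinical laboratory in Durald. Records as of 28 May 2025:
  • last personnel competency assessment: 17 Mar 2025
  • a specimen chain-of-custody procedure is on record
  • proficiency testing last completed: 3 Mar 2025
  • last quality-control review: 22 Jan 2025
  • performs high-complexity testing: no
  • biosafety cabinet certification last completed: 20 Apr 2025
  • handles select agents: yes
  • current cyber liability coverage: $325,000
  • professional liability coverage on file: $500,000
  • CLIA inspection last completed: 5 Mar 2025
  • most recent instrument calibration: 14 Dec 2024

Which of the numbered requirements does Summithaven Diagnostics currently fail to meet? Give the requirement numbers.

2, 3, 7

1. instrument calibration 165 days ago vs limit 180 → met
2. biosafety cabinet certification 38 days ago vs limit 30 → not met
3. quality-control review 126 days ago vs limit 120 → not met
4. condition 'handles select agents' holds; specimen chain-of-custody procedure present → met
5. CLIA inspection 84 days ago vs limit 90 → met
6. condition 'performs high-complexity testing' does not hold → requirement n/a → met
7. professional liability coverage $500,000 < $675,000 → not met
8. cyber liability coverage $325,000 ≥ $300,000 → met
9. proficiency testing 86 days ago vs limit 90 → met
10. personnel competency assessment 72 days ago vs limit 90 → met
Not met: 2, 3, 7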